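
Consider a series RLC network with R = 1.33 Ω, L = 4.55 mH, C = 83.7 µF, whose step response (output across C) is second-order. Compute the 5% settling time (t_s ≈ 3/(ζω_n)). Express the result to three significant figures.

For a series RLC circuit (capacitor voltage as output), ω_n = 1/√(LC) = 1/√(4.55 mH · 83.7 µF) = 1620 rad/s.
ζ = (R/2)·√(C/L) = (1.33/2)·√(83.7 µF/4.55 mH) = 0.0902.
t_s ≈ 3/(ζω_n) = 0.0205 s.

t_s ≈ 0.0205 s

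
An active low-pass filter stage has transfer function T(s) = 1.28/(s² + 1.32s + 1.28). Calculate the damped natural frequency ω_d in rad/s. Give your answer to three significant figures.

ω_d ≈ 0.919 rad/s

Matching coefficients with s² + 2ζω_n s + ω_n² gives ω_n² = 1.28 ⇒ ω_n = 1.13 rad/s, and ζ = 1.32/(2ω_n) = 0.583.
ω_d = ω_n√(1−ζ²) = 0.919 rad/s.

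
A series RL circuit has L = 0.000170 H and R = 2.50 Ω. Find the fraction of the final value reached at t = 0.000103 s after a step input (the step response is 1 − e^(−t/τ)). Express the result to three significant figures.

τ = L/R = 0.000170/2.50 = 0.0000680 s.
y(t)/y_∞ = 1 − e^(−t/τ) = 1 − e^(−0.000103/0.0000680) = 1 − e^(−1.51) = 0.780.

y/y_∞ ≈ 0.780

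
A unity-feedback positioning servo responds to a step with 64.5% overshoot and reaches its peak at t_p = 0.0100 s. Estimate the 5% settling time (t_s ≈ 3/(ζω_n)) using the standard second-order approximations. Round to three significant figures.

The overshoot fixes ζ = −ln(OS)/√(π²+ln²(OS)) = 0.138.
t_p = π/ω_d ⇒ ω_d = 314 rad/s; then ω_n = ω_d/√(1−ζ²) = 317 rad/s.
t_s ≈ 3/(ζω_n) = 3/(0.138·317) = 0.0684 s.

t_s ≈ 0.0684 s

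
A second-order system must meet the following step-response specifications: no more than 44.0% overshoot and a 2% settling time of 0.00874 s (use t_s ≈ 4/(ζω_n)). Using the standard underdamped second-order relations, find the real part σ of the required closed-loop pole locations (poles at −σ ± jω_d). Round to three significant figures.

The settling-time spec alone fixes σ = ζω_n = 4/t_s = 4/0.00874 = 458.
(Overshoot then fixes ζ = 0.253 and hence ω_d = σ·√(1−ζ²)/ζ = 1750 rad/s.)

σ ≈ 458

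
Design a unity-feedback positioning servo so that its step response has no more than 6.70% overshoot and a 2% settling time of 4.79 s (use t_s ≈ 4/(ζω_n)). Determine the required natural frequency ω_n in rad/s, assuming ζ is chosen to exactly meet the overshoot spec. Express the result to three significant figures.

ω_n ≈ 1.28 rad/s

From %OS = 100·exp(−πζ/√(1−ζ²)), invert to get ζ = −ln(OS)/√(π² + ln²(OS)) with OS = 0.0670.
−ln 0.0670 = 2.703, so ζ = 2.703/√(π² + 7.307) = 0.652.
From t_s ≈ 4/(ζω_n): ω_n = 4/(ζ·t_s) = 4/(0.652·4.79) = 1.28 rad/s.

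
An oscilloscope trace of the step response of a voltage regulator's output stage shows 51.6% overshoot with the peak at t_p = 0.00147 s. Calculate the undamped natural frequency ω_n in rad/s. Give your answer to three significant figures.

ω_n ≈ 2180 rad/s

ζ from %OS: ζ = |ln 0.516|/√(π²+ln²0.516) = 0.206.
t_p = π/ω_d ⇒ ω_d = 2140 rad/s; then ω_n = ω_d/√(1−ζ²) = 2180 rad/s.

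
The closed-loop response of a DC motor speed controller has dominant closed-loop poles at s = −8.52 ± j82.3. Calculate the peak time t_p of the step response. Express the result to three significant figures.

t_p ≈ 0.0382 s

t_p = π/ω_d with ω_d = 82.3 (the imaginary part), so t_p = 0.0382 s.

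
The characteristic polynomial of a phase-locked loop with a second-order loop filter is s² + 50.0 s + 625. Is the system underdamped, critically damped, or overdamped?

a² − 4b = 50.0² − 4·625 = 0 (repeated real root); the system is critically damped.

critically damped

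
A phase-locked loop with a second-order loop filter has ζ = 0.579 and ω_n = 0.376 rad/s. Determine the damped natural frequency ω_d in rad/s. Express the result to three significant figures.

ω_d ≈ 0.307 rad/s

ω_d = ω_n√(1−ζ²) = 0.376·√0.665 = 0.307 rad/s.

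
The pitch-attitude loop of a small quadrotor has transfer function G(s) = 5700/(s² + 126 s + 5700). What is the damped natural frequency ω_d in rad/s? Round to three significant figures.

ω_n = √5700 = 75.5 rad/s; ζ = 126/(2·75.5) = 0.834.
ω_d = 75.5·√(1 − 0.834²) = 41.6 rad/s.

ω_d ≈ 41.6 rad/s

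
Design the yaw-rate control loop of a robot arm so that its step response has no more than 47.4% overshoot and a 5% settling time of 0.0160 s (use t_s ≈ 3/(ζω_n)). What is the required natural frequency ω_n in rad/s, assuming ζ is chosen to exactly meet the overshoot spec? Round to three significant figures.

From %OS = 100·exp(−πζ/√(1−ζ²)), invert to get ζ = −ln(OS)/√(π² + ln²(OS)) with OS = 0.474.
−ln 0.474 = 0.7465, so ζ = 0.7465/√(π² + 0.5573) = 0.231.
Then ω_n = 3/(ζ t_s) = 3/(0.231 × 0.0160) = 811 rad/s.

ω_n ≈ 811 rad/s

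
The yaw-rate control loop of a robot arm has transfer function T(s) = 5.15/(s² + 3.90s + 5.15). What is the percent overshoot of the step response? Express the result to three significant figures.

ω_n = √5.15 = 2.27 rad/s; ζ = 3.90/(2·2.27) = 0.859.
Overshoot: exp(−π·0.859/√(1−0.859²)) = 0.00511, i.e. 0.511%.

%OS ≈ 0.511%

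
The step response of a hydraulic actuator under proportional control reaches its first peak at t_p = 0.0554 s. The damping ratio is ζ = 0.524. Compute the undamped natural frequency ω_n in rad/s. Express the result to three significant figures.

ω_n ≈ 66.6 rad/s

Peak time t_p = π/ω_d, so ω_d = π/t_p = π/0.0554 = 56.7 rad/s.
ω_n = ω_d/√(1−ζ²) = 56.7/√0.725 = 66.6 rad/s.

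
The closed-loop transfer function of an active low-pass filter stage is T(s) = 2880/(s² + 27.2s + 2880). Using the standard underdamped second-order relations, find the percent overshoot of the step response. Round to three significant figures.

Matching coefficients with s² + 2ζω_n s + ω_n² gives ω_n² = 2880 ⇒ ω_n = 53.7 rad/s, and ζ = 27.2/(2ω_n) = 0.253.
Overshoot: exp(−π·0.253/√(1−0.253²)) = 0.439, i.e. 43.9%.

%OS ≈ 43.9%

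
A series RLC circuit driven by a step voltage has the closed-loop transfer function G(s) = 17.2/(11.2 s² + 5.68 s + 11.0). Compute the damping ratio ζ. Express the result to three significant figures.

ζ ≈ 0.256

Dividing through by 11.2: denominator becomes s² + 0.5071 s + 0.9821.
So ω_n = √0.9821 = 0.991 rad/s and ζ = 0.5071/(2·0.991) = 0.256.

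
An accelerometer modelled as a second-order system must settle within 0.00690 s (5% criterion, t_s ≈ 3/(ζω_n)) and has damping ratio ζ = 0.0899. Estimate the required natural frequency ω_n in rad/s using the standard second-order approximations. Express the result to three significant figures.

Rearranging t_s ≈ 3/(ζω_n) gives ω_n = 3/(ζ·t_s) = 3/(0.0899 × 0.00690) = 4840 rad/s.

ω_n ≈ 4840 rad/s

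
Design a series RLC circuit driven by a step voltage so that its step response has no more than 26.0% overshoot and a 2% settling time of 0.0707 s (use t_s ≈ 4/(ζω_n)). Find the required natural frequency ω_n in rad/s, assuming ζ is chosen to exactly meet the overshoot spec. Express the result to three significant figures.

ζ = −ln(OS)/√(π² + (ln OS)²). With OS = 0.260, ln OS = −1.347 and ζ = 1.347/3.418 = 0.394.
From t_s ≈ 4/(ζω_n): ω_n = 4/(ζ·t_s) = 4/(0.394·0.0707) = 144 rad/s.

ω_n ≈ 144 rad/s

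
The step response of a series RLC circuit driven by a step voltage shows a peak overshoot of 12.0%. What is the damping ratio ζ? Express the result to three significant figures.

ζ ≈ 0.559

ζ = −ln(OS)/√(π² + (ln OS)²). With OS = 0.120, ln OS = −2.120 and ζ = 2.120/3.790 = 0.559.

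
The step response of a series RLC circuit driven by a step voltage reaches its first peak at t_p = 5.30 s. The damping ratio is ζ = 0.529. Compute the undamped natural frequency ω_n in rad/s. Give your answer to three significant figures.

ω_n ≈ 0.698 rad/s

Peak time t_p = π/ω_d, so ω_d = π/t_p = π/5.30 = 0.593 rad/s.
ω_n = ω_d/√(1−ζ²) = 0.593/√0.720 = 0.698 rad/s.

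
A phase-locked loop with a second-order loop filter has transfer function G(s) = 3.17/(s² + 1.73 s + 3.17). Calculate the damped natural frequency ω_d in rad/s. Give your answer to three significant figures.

ω_d ≈ 1.56 rad/s

Comparing the denominator to s² + 2ζω_n s + ω_n²: ω_n = √3.17 = 1.78 rad/s, and 2ζω_n = 1.73 so ζ = 1.73/(2·1.78) = 0.486.
ω_d = ω_n√(1−ζ²) = 1.56 rad/s.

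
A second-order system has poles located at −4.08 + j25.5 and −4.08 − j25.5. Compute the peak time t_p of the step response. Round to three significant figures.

t_p = π/ω_d with ω_d = 25.5 (the imaginary part), so t_p = 0.123 s.

t_p ≈ 0.123 s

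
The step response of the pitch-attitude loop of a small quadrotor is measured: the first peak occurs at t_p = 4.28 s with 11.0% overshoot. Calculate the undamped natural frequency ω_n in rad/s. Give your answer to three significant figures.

ω_n ≈ 0.897 rad/s

The overshoot fixes ζ = −ln(OS)/√(π²+ln²(OS)) = 0.575.
t_p = π/ω_d ⇒ ω_d = 0.734 rad/s; then ω_n = ω_d/√(1−ζ²) = 0.897 rad/s.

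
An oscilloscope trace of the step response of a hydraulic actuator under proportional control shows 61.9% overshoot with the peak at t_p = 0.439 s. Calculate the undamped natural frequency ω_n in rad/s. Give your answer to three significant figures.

ζ from %OS: ζ = |ln 0.619|/√(π²+ln²0.619) = 0.151.
From t_p = π/ω_d, ω_d = π/0.439 = 7.16 rad/s, so ω_n = ω_d/√(1−ζ²) = 7.24 rad/s.

ω_n ≈ 7.24 rad/s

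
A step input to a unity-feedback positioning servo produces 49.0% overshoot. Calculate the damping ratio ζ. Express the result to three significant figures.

Inverting the overshoot relation: ζ = |ln 0.490|/√(π² + ln²0.490) = 0.221.

ζ ≈ 0.221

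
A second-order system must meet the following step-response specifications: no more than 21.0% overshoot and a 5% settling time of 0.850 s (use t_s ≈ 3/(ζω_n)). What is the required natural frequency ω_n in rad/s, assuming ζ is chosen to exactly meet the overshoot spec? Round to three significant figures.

ζ = −ln(OS)/√(π² + (ln OS)²). With OS = 0.210, ln OS = −1.561 and ζ = 1.561/3.508 = 0.445.
Then ω_n = 3/(ζ t_s) = 3/(0.445 × 0.850) = 7.93 rad/s.

ω_n ≈ 7.93 rad/s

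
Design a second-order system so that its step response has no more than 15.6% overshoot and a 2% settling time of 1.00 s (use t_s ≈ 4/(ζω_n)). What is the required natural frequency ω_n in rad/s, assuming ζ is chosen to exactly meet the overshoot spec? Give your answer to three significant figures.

ζ = −ln(OS)/√(π² + (ln OS)²). With OS = 0.156, ln OS = −1.858 and ζ = 1.858/3.650 = 0.509.
From t_s ≈ 4/(ζω_n): ω_n = 4/(ζ·t_s) = 4/(0.509·1.00) = 7.86 rad/s.

ω_n ≈ 7.86 rad/s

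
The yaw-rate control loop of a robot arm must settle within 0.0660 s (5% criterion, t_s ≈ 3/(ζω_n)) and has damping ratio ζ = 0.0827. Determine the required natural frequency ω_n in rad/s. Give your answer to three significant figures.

Rearranging t_s ≈ 3/(ζω_n) gives ω_n = 3/(ζ·t_s) = 3/(0.0827 × 0.0660) = 550 rad/s.

ω_n ≈ 550 rad/s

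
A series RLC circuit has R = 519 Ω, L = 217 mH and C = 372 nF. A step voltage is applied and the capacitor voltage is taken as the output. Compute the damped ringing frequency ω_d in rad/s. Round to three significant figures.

ω_d ≈ 3310 rad/s

For a series RLC circuit (capacitor voltage as output), ω_n = 1/√(LC) = 1/√(217 mH · 372 nF) = 3520 rad/s.
ζ = (R/2)·√(C/L) = (519/2)·√(372 nF/217 mH) = 0.340.
ω_d = ω_n√(1−ζ²) = 3310 rad/s.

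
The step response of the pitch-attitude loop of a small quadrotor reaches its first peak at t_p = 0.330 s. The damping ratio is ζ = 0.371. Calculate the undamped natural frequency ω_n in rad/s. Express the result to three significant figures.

ω_n ≈ 10.3 rad/s

Peak time t_p = π/ω_d, so ω_d = π/t_p = π/0.330 = 9.52 rad/s.
ω_n = ω_d/√(1−ζ²) = 9.52/√0.862 = 10.3 rad/s.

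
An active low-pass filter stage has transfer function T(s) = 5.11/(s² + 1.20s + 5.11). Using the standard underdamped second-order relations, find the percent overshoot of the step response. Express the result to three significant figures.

Comparing the denominator to s² + 2ζω_n s + ω_n²: ω_n = √5.11 = 2.26 rad/s, and 2ζω_n = 1.20 so ζ = 1.20/(2·2.26) = 0.265.
Overshoot: exp(−π·0.265/√(1−0.265²)) = 0.421, i.e. 42.1%.

%OS ≈ 42.1%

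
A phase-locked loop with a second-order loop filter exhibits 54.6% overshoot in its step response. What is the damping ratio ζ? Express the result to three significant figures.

From %OS = 100·exp(−πζ/√(1−ζ²)), invert to get ζ = −ln(OS)/√(π² + ln²(OS)) with OS = 0.546.
−ln 0.546 = 0.6051, so ζ = 0.6051/√(π² + 0.3662) = 0.189.

ζ ≈ 0.189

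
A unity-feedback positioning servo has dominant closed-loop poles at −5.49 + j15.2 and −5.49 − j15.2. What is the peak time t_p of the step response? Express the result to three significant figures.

t_p = π/ω_d with ω_d = 15.2 (the imaginary part), so t_p = 0.207 s.

t_p ≈ 0.207 s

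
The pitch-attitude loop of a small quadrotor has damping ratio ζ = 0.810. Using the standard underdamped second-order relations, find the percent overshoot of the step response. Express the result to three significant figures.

%OS ≈ 1.30%

For an underdamped second-order system, %OS = 100·exp(−πζ/√(1−ζ²)).
πζ/√(1−ζ²) = π·0.810/√(1−0.656) = 4.339, so %OS = 100·e^(−4.339) = 1.30%.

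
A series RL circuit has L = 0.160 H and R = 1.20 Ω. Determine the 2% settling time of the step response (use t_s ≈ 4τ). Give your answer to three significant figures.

τ = L/R = 0.160/1.20 = 0.133 s.
t_s ≈ 4τ = 0.533 s.

t_s ≈ 0.533 s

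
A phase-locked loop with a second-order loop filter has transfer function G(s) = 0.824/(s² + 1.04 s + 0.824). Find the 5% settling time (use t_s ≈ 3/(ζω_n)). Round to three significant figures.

t_s ≈ 5.77 s

ω_n = √0.824 = 0.908 rad/s; ζ = 1.04/(2·0.908) = 0.573.
t_s ≈ 3/(ζω_n) = 3/(0.573·0.908) = 5.77 s.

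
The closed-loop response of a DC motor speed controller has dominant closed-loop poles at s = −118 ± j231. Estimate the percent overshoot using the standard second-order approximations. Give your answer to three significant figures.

%OS ≈ 20.1%

The poles are at −σ ± jω_d with σ = 118 and ω_d = 231, so ω_n = √(σ²+ω_d²) = 259 rad/s and ζ = σ/ω_n = 0.455.
%OS = 100·exp(−πζ/√(1−ζ²)) = 20.1%.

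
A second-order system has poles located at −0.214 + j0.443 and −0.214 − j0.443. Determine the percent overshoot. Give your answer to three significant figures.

%OS ≈ 21.9%

|pole| = ω_n = √(0.214² + 0.443²) = 0.492 rad/s; ζ = cos θ = σ/ω_n = 0.435.
%OS = 100 e^{−πζ/√(1−ζ²)} with ζ = 0.435 gives 21.9%.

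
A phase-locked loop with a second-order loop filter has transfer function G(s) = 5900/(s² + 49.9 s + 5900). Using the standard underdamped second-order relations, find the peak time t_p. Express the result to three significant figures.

t_p ≈ 0.0432 s

Comparing the denominator to s² + 2ζω_n s + ω_n²: ω_n = √5900 = 76.8 rad/s, and 2ζω_n = 49.9 so ζ = 49.9/(2·76.8) = 0.325.
The damped frequency ω_d = ω_n√(1−ζ²) = 72.6 rad/s. Then t_p = π/ω_d = 0.0432 s.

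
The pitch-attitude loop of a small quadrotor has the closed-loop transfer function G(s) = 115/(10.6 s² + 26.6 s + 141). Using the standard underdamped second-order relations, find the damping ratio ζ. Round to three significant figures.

ζ ≈ 0.344

Dividing through by 10.6: denominator becomes s² + 2.509 s + 13.30.
So ω_n = √13.30 = 3.65 rad/s and ζ = 2.509/(2·3.65) = 0.344.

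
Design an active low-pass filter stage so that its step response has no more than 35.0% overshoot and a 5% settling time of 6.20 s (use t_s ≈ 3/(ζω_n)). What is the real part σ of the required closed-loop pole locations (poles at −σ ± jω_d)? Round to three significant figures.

The settling-time spec alone fixes σ = ζω_n = 3/t_s = 3/6.20 = 0.484.
(Overshoot then fixes ζ = 0.317 and hence ω_d = σ·√(1−ζ²)/ζ = 1.45 rad/s.)

σ ≈ 0.484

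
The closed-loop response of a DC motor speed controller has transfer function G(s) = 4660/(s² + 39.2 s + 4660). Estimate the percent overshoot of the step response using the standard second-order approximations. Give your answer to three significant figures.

%OS ≈ 39.0%

Comparing the denominator to s² + 2ζω_n s + ω_n²: ω_n = √4660 = 68.3 rad/s, and 2ζω_n = 39.2 so ζ = 39.2/(2·68.3) = 0.287.
%OS = 100·exp(−πζ/√(1−ζ²)) = 39.0%.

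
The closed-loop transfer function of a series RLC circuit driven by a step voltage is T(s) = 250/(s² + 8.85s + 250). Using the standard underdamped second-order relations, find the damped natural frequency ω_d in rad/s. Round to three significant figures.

ω_d ≈ 15.2 rad/s

Matching coefficients with s² + 2ζω_n s + ω_n² gives ω_n² = 250 ⇒ ω_n = 15.8 rad/s, and ζ = 8.85/(2ω_n) = 0.280.
ω_d = 15.8·√(1 − 0.280²) = 15.2 rad/s.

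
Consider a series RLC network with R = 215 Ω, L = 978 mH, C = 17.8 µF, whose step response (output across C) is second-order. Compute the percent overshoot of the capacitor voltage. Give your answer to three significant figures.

For a series RLC circuit (capacitor voltage as output), ω_n = 1/√(LC) = 1/√(978 mH · 17.8 µF) = 240 rad/s.
ζ = (R/2)·√(C/L) = (215/2)·√(17.8 µF/978 mH) = 0.459.
Overshoot: exp(−π·0.459/√(1−0.459²)) = 0.198, i.e. 19.8%.

%OS ≈ 19.8%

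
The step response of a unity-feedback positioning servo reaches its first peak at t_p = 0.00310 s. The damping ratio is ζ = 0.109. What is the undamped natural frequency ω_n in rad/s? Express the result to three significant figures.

ω_n ≈ 1020 rad/s

Peak time t_p = π/ω_d, so ω_d = π/t_p = π/0.00310 = 1010 rad/s.
ω_n = ω_d/√(1−ζ²) = 1010/√0.988 = 1020 rad/s.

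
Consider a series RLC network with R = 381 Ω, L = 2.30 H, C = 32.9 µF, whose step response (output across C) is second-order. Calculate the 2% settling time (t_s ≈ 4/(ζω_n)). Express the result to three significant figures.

t_s ≈ 0.0483 s

For a series RLC circuit (capacitor voltage as output), ω_n = 1/√(LC) = 1/√(2.30 H · 32.9 µF) = 115 rad/s.
ζ = (R/2)·√(C/L) = (381/2)·√(32.9 µF/2.30 H) = 0.720.
t_s ≈ 4/(ζω_n) = 0.0483 s.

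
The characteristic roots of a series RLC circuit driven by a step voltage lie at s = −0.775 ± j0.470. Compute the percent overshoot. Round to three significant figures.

With σ = 0.775, ω_d = 0.470: ω_n = √(σ²+ω_d²) = 0.906 rad/s, ζ = σ/ω_n = 0.855.
Overshoot: exp(−π·0.855/√(1−0.855²)) = 0.00563, i.e. 0.563%.

%OS ≈ 0.563%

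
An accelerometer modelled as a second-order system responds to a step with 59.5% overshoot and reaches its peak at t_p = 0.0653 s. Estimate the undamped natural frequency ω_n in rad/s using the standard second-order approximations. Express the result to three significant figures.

ω_n ≈ 48.8 rad/s

ζ from %OS: ζ = |ln 0.595|/√(π²+ln²0.595) = 0.163.
t_p = π/ω_d ⇒ ω_d = 48.1 rad/s; then ω_n = ω_d/√(1−ζ²) = 48.8 rad/s.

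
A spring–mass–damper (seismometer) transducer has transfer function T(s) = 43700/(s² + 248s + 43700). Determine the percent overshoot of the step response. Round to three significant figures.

ω_n = √43700 = 209 rad/s; ζ = 248/(2·209) = 0.593.
%OS = 100 e^{−πζ/√(1−ζ²)} with ζ = 0.593 gives 9.88%.

%OS ≈ 9.88%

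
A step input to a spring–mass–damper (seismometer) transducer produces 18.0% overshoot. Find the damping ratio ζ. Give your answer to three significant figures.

From %OS = 100·exp(−πζ/√(1−ζ²)), invert to get ζ = −ln(OS)/√(π² + ln²(OS)) with OS = 0.180.
−ln 0.180 = 1.715, so ζ = 1.715/√(π² + 2.941) = 0.479.

ζ ≈ 0.479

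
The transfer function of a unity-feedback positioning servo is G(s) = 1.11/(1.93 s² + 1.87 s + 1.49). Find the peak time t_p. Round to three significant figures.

Dividing through by 1.93: denominator becomes s² + 0.9689 s + 0.7720.
So ω_n = √0.7720 = 0.879 rad/s and ζ = 0.9689/(2·0.879) = 0.551.
ω_d = 0.879·√(1 − 0.551²) = 0.733 rad/s. t_p = π/ω_d = 4.29 s.

t_p ≈ 4.29 s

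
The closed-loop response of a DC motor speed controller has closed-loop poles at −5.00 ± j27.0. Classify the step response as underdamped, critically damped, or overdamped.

underdamped

Since the poles form a complex-conjugate pair with nonzero imaginary part, the response is underdamped.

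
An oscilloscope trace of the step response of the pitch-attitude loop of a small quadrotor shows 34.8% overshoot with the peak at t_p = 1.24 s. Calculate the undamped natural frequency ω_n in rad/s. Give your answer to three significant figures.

ω_n ≈ 2.67 rad/s

The overshoot fixes ζ = −ln(OS)/√(π²+ln²(OS)) = 0.318.
t_p = π/ω_d ⇒ ω_d = 2.53 rad/s; then ω_n = ω_d/√(1−ζ²) = 2.67 rad/s.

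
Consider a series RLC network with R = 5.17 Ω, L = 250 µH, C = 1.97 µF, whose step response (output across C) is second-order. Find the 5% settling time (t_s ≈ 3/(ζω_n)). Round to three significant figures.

For a series RLC circuit (capacitor voltage as output), ω_n = 1/√(LC) = 1/√(250 µH · 1.97 µF) = 45100 rad/s.
ζ = (R/2)·√(C/L) = (5.17/2)·√(1.97 µF/250 µH) = 0.229.
t_s ≈ 3/(ζω_n) = 0.000290 s.

t_s ≈ 0.000290 s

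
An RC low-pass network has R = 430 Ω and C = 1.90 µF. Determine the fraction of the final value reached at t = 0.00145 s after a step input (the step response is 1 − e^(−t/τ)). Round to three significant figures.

y/y_∞ ≈ 0.830

τ = RC = 430 × 1.90 µF = 0.000817 s.
y(t)/y_∞ = 1 − e^(−t/τ) = 1 − e^(−0.00145/0.000817) = 1 − e^(−1.77) = 0.830.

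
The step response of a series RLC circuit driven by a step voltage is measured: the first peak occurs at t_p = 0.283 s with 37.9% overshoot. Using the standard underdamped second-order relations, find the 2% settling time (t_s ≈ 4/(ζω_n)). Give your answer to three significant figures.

ζ from %OS: ζ = |ln 0.379|/√(π²+ln²0.379) = 0.295.
t_p = π/ω_d ⇒ ω_d = 11.1 rad/s; then ω_n = ω_d/√(1−ζ²) = 11.6 rad/s.
t_s ≈ 4/(ζω_n) = 4/(0.295·11.6) = 1.17 s.

t_s ≈ 1.17 s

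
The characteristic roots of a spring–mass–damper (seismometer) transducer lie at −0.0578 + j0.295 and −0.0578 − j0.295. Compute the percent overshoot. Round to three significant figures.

%OS ≈ 54.0%

With σ = 0.0578, ω_d = 0.295: ω_n = √(σ²+ω_d²) = 0.301 rad/s, ζ = σ/ω_n = 0.192.
%OS = 100·exp(−πζ/√(1−ζ²)) = 54.0%.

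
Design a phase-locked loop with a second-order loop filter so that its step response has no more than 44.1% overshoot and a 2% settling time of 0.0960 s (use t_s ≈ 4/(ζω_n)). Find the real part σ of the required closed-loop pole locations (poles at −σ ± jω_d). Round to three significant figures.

The settling-time spec alone fixes σ = ζω_n = 4/t_s = 4/0.0960 = 41.7.
(Overshoot then fixes ζ = 0.252 and hence ω_d = σ·√(1−ζ²)/ζ = 160 rad/s.)

σ ≈ 41.7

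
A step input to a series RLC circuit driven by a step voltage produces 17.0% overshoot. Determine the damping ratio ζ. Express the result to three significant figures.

ζ ≈ 0.491

From %OS = 100·exp(−πζ/√(1−ζ²)), invert to get ζ = −ln(OS)/√(π² + ln²(OS)) with OS = 0.170.
−ln 0.170 = 1.772, so ζ = 1.772/√(π² + 3.140) = 0.491.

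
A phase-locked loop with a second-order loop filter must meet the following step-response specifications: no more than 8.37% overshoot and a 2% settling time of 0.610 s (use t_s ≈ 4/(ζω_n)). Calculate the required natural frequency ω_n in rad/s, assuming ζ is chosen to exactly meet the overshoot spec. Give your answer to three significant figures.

ω_n ≈ 10.6 rad/s

From %OS = 100·exp(−πζ/√(1−ζ²)), invert to get ζ = −ln(OS)/√(π² + ln²(OS)) with OS = 0.0837.
−ln 0.0837 = 2.481, so ζ = 2.481/√(π² + 6.153) = 0.620.
Then ω_n = 4/(ζ t_s) = 4/(0.620 × 0.610) = 10.6 rad/s.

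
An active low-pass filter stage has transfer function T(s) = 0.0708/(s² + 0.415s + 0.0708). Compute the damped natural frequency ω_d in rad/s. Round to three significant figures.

ω_d ≈ 0.167 rad/s

Comparing the denominator to s² + 2ζω_n s + ω_n²: ω_n = √0.0708 = 0.266 rad/s, and 2ζω_n = 0.415 so ζ = 0.415/(2·0.266) = 0.780.
The damped frequency ω_d = ω_n√(1−ζ²) = 0.167 rad/s.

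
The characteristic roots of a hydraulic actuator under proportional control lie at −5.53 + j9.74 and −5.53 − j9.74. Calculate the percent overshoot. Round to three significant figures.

|pole| = ω_n = √(5.53² + 9.74²) = 11.2 rad/s; ζ = cos θ = σ/ω_n = 0.494.
%OS = 100·exp(−πζ/√(1−ζ²)) = 16.8%.

%OS ≈ 16.8%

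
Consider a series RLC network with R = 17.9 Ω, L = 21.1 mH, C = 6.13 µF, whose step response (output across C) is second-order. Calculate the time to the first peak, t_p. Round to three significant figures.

t_p ≈ 0.00114 s

For a series RLC circuit (capacitor voltage as output), ω_n = 1/√(LC) = 1/√(21.1 mH · 6.13 µF) = 2780 rad/s.
ζ = (R/2)·√(C/L) = (17.9/2)·√(6.13 µF/21.1 mH) = 0.153.
ω_d = ω_n√(1−ζ²) = 2750 rad/s. t_p = π/ω_d = 0.00114 s.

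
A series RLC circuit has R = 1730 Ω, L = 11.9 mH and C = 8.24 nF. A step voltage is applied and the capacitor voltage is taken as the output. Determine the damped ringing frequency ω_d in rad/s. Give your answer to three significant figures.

ω_d ≈ 70100 rad/s

For a series RLC circuit (capacitor voltage as output), ω_n = 1/√(LC) = 1/√(11.9 mH · 8.24 nF) = 101000 rad/s.
ζ = (R/2)·√(C/L) = (1730/2)·√(8.24 nF/11.9 mH) = 0.720.
ω_d = 101000·√(1 − 0.720²) = 70100 rad/s.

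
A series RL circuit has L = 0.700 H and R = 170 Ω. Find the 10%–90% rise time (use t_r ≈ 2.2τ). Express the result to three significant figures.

τ = L/R = 0.700/170 = 0.00412 s.
t_r ≈ 2.2τ = 0.00906 s.

t_r ≈ 0.00906 s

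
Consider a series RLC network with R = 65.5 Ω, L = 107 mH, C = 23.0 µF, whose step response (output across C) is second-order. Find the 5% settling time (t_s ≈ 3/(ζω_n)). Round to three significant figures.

For a series RLC circuit (capacitor voltage as output), ω_n = 1/√(LC) = 1/√(107 mH · 23.0 µF) = 637 rad/s.
ζ = (R/2)·√(C/L) = (65.5/2)·√(23.0 µF/107 mH) = 0.480.
t_s ≈ 3/(ζω_n) = 0.00980 s.

t_s ≈ 0.00980 s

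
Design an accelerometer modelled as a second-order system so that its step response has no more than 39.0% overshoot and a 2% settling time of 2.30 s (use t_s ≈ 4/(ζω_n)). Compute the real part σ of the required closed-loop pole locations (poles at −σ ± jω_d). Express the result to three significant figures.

The settling-time spec alone fixes σ = ζω_n = 4/t_s = 4/2.30 = 1.74.
(Overshoot then fixes ζ = 0.287 and hence ω_d = σ·√(1−ζ²)/ζ = 5.80 rad/s.)

σ ≈ 1.74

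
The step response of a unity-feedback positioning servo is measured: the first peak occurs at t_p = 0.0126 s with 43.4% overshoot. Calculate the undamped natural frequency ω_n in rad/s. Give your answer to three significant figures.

From the overshoot, ζ = −ln(OS)/√(π²+ln²(OS)) = 0.257.
From t_p = π/ω_d, ω_d = π/0.0126 = 249 rad/s, so ω_n = ω_d/√(1−ζ²) = 258 rad/s.

ω_n ≈ 258 rad/s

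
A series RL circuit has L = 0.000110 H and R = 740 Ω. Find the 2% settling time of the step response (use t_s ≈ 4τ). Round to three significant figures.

τ = L/R = 0.000110/740 = 0.000000149 s.
t_s ≈ 4τ = 0.000000595 s.

t_s ≈ 0.000000595 s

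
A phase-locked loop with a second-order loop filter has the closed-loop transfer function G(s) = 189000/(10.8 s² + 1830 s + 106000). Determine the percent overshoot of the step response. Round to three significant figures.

%OS ≈ 0.561%

Dividing through by 10.8: denominator becomes s² + 169.4 s + 9815.
So ω_n = √9815 = 99.1 rad/s and ζ = 169.4/(2·99.1) = 0.855.
%OS = 100·exp(−πζ/√(1−ζ²)) = 0.561%.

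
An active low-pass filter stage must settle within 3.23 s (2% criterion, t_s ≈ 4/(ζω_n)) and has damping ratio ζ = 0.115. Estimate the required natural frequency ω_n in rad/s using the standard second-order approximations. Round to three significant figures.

ω_n ≈ 10.8 rad/s

Rearranging t_s ≈ 4/(ζω_n) gives ω_n = 4/(ζ·t_s) = 4/(0.115 × 3.23) = 10.8 rad/s.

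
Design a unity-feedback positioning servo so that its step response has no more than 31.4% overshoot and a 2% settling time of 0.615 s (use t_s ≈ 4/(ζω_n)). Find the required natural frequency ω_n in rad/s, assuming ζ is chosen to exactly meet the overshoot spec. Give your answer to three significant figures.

ω_n ≈ 18.8 rad/s

ζ = −ln(OS)/√(π² + (ln OS)²). With OS = 0.314, ln OS = −1.158 and ζ = 1.158/3.348 = 0.346.
From t_s ≈ 4/(ζω_n): ω_n = 4/(ζ·t_s) = 4/(0.346·0.615) = 18.8 rad/s.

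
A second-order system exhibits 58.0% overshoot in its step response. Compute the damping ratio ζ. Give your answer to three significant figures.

From %OS = 100·exp(−πζ/√(1−ζ²)), invert to get ζ = −ln(OS)/√(π² + ln²(OS)) with OS = 0.580.
−ln 0.580 = 0.5447, so ζ = 0.5447/√(π² + 0.2967) = 0.171.

ζ ≈ 0.171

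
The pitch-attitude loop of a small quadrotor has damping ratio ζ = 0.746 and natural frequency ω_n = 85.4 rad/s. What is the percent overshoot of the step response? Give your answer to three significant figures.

For an underdamped second-order system, %OS = 100·exp(−πζ/√(1−ζ²)).
πζ/√(1−ζ²) = π·0.746/√(1−0.557) = 3.519, so %OS = 100·e^(−3.519) = 2.96%.

%OS ≈ 2.96%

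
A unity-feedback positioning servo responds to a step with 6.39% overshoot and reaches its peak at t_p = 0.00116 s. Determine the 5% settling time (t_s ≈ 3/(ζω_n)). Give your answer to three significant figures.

t_s ≈ 0.00127 s

ζ from %OS: ζ = |ln 0.0639|/√(π²+ln²0.0639) = 0.659.
From t_p = π/ω_d, ω_d = π/0.00116 = 2710 rad/s, so ω_n = ω_d/√(1−ζ²) = 3600 rad/s.
t_s ≈ 3/(ζω_n) = 3/(0.659·3600) = 0.00127 s.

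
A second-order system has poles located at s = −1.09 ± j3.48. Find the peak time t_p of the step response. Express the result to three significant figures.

t_p = π/ω_d with ω_d = 3.48 (the imaginary part), so t_p = 0.903 s.

t_p ≈ 0.903 s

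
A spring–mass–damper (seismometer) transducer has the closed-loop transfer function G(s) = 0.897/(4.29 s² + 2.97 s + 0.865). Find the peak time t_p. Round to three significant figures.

t_p ≈ 11.0 s

Dividing through by 4.29: denominator becomes s² + 0.6923 s + 0.2016.
So ω_n = √0.2016 = 0.449 rad/s and ζ = 0.6923/(2·0.449) = 0.771.
ω_d = 0.449·√(1 − 0.771²) = 0.286 rad/s. t_p = π/ω_d = 11.0 s.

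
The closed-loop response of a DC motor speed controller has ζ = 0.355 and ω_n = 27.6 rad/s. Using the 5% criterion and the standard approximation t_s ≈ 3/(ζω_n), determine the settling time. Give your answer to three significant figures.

t_s ≈ 3/(ζω_n) = 3/(0.355 × 27.6) = 0.306 s.

t_s ≈ 0.306 s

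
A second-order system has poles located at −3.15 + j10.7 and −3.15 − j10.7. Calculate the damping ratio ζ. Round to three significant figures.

ζ ≈ 0.282

With σ = 3.15, ω_d = 10.7: ω_n = √(σ²+ω_d²) = 11.2 rad/s, ζ = σ/ω_n = 0.282.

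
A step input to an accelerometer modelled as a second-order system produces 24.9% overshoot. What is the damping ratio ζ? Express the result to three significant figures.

ζ = −ln(OS)/√(π² + (ln OS)²). With OS = 0.249, ln OS = −1.390 and ζ = 1.390/3.435 = 0.405.

ζ ≈ 0.405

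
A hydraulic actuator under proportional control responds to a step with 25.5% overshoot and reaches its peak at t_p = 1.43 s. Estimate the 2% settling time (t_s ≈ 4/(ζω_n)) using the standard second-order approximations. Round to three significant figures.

t_s ≈ 4.19 s

ζ from %OS: ζ = |ln 0.255|/√(π²+ln²0.255) = 0.399.
From t_p = π/ω_d, ω_d = π/1.43 = 2.20 rad/s, so ω_n = ω_d/√(1−ζ²) = 2.40 rad/s.
t_s ≈ 4/(ζω_n) = 4/(0.399·2.40) = 4.19 s.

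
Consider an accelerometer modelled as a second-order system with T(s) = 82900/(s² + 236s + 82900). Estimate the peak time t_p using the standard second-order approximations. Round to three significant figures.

t_p ≈ 0.0120 s

Matching coefficients with s² + 2ζω_n s + ω_n² gives ω_n² = 82900 ⇒ ω_n = 288 rad/s, and ζ = 236/(2ω_n) = 0.410.
ω_d = ω_n√(1−ζ²) = 263 rad/s. Then t_p = π/ω_d = 0.0120 s.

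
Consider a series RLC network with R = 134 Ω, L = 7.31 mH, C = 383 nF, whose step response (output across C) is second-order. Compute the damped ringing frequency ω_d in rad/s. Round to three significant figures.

For a series RLC circuit (capacitor voltage as output), ω_n = 1/√(LC) = 1/√(7.31 mH · 383 nF) = 18900 rad/s.
ζ = (R/2)·√(C/L) = (134/2)·√(383 nF/7.31 mH) = 0.485.
ω_d = 18900·√(1 − 0.485²) = 16500 rad/s.

ω_d ≈ 16500 rad/s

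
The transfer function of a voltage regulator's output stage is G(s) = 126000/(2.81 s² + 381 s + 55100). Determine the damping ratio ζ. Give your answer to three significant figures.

ζ ≈ 0.484

Dividing through by 2.81: denominator becomes s² + 135.6 s + 19610.
So ω_n = √19610 = 140 rad/s and ζ = 135.6/(2·140) = 0.484.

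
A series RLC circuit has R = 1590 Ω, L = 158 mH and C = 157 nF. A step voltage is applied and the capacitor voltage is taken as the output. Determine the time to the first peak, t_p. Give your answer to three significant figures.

For a series RLC circuit (capacitor voltage as output), ω_n = 1/√(LC) = 1/√(158 mH · 157 nF) = 6350 rad/s.
ζ = (R/2)·√(C/L) = (1590/2)·√(157 nF/158 mH) = 0.792.
ω_d = 6350·√(1 − 0.792²) = 3870 rad/s. t_p = π/ω_d = 0.000811 s.

t_p ≈ 0.000811 s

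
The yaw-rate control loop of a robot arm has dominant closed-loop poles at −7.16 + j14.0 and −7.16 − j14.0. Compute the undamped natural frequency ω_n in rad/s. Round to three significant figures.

|pole| = ω_n = √(7.16² + 14.0²) = 15.7 rad/s; ζ = cos θ = σ/ω_n = 0.455.

ω_n ≈ 15.7 rad/s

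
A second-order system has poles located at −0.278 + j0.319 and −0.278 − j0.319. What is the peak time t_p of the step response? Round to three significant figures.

t_p ≈ 9.85 s

t_p = π/ω_d with ω_d = 0.319 (the imaginary part), so t_p = 9.85 s.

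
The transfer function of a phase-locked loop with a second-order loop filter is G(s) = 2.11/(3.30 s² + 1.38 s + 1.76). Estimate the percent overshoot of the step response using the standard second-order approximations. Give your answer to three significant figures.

Dividing through by 3.30: denominator becomes s² + 0.4182 s + 0.5333.
So ω_n = √0.5333 = 0.730 rad/s and ζ = 0.4182/(2·0.730) = 0.286.
Overshoot: exp(−π·0.286/√(1−0.286²)) = 0.391, i.e. 39.1%.

%OS ≈ 39.1%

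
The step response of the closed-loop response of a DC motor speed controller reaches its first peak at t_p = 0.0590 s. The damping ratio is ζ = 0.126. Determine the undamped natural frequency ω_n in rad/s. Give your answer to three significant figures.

Peak time t_p = π/ω_d, so ω_d = π/t_p = π/0.0590 = 53.2 rad/s.
ω_n = ω_d/√(1−ζ²) = 53.2/√0.984 = 53.7 rad/s.

ω_n ≈ 53.7 rad/s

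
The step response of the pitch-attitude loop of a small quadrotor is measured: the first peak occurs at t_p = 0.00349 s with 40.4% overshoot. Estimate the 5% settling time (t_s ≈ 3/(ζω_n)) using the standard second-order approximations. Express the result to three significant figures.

From the overshoot, ζ = −ln(OS)/√(π²+ln²(OS)) = 0.277.
t_p = π/ω_d ⇒ ω_d = 900 rad/s; then ω_n = ω_d/√(1−ζ²) = 937 rad/s.
t_s ≈ 3/(ζω_n) = 3/(0.277·937) = 0.0116 s.

t_s ≈ 0.0116 s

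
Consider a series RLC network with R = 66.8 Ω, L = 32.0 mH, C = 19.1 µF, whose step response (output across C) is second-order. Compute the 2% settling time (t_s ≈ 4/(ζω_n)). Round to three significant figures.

t_s ≈ 0.00383 s

For a series RLC circuit (capacitor voltage as output), ω_n = 1/√(LC) = 1/√(32.0 mH · 19.1 µF) = 1280 rad/s.
ζ = (R/2)·√(C/L) = (66.8/2)·√(19.1 µF/32.0 mH) = 0.816.
t_s ≈ 4/(ζω_n) = 0.00383 s.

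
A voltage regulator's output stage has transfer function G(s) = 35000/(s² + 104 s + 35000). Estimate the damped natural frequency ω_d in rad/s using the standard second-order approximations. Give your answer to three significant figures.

ω_n = √35000 = 187 rad/s; ζ = 104/(2·187) = 0.278.
The damped frequency ω_d = ω_n√(1−ζ²) = 180 rad/s.

ω_d ≈ 180 rad/s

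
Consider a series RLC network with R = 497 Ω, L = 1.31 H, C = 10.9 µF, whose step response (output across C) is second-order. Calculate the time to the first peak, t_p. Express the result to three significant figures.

t_p ≈ 0.0170 s

For a series RLC circuit (capacitor voltage as output), ω_n = 1/√(LC) = 1/√(1.31 H · 10.9 µF) = 265 rad/s.
ζ = (R/2)·√(C/L) = (497/2)·√(10.9 µF/1.31 H) = 0.717.
The damped frequency ω_d = ω_n√(1−ζ²) = 185 rad/s. t_p = π/ω_d = 0.0170 s.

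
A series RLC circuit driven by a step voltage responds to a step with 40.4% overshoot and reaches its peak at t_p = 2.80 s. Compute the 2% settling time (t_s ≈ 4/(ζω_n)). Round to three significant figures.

t_s ≈ 12.4 s

From the overshoot, ζ = −ln(OS)/√(π²+ln²(OS)) = 0.277.
From t_p = π/ω_d, ω_d = π/2.80 = 1.12 rad/s, so ω_n = ω_d/√(1−ζ²) = 1.17 rad/s.
t_s ≈ 4/(ζω_n) = 4/(0.277·1.17) = 12.4 s.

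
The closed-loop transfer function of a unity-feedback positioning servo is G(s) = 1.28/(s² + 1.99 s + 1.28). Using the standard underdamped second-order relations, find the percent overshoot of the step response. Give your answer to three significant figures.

%OS ≈ 0.301%

Matching coefficients with s² + 2ζω_n s + ω_n² gives ω_n² = 1.28 ⇒ ω_n = 1.13 rad/s, and ζ = 1.99/(2ω_n) = 0.879.
%OS = 100·exp(−πζ/√(1−ζ²)) = 0.301%.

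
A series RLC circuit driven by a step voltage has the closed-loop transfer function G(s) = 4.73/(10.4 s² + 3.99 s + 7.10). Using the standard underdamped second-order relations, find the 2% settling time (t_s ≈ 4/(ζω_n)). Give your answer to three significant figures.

Dividing through by 10.4: denominator becomes s² + 0.3837 s + 0.6827.
So ω_n = √0.6827 = 0.826 rad/s and ζ = 0.3837/(2·0.826) = 0.232.
t_s ≈ 4/(ζω_n) = 20.9 s.

t_s ≈ 20.9 s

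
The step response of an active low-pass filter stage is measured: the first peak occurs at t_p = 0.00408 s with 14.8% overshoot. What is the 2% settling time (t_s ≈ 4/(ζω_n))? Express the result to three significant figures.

t_s ≈ 0.00854 s

The overshoot fixes ζ = −ln(OS)/√(π²+ln²(OS)) = 0.520.
t_p = π/ω_d ⇒ ω_d = 770 rad/s; then ω_n = ω_d/√(1−ζ²) = 901 rad/s.
t_s ≈ 4/(ζω_n) = 4/(0.520·901) = 0.00854 s.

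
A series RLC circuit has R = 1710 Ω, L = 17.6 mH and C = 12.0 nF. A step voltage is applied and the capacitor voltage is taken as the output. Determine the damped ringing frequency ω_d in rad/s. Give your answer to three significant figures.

For a series RLC circuit (capacitor voltage as output), ω_n = 1/√(LC) = 1/√(17.6 mH · 12.0 nF) = 68800 rad/s.
ζ = (R/2)·√(C/L) = (1710/2)·√(12.0 nF/17.6 mH) = 0.706.
The damped frequency ω_d = ω_n√(1−ζ²) = 48700 rad/s.

ω_d ≈ 48700 rad/s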